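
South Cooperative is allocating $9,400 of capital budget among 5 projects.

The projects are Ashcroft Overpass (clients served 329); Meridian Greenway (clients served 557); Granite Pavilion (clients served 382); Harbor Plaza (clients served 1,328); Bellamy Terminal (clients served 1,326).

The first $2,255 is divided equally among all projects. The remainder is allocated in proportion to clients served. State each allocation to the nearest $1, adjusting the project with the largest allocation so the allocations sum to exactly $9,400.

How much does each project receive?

Ashcroft Overpass: $1,050 · Meridian Greenway: $1,466 · Granite Pavilion: $1,147 · Harbor Plaza: $2,870 · Bellamy Terminal: $2,867

Equal tier: $2,255 ÷ 5 = $451 apiece.
Remainder $7,145 by clients served (total 3,922): Ashcroft Overpass 599.36 → $599; Meridian Greenway 1,014.73 → $1,015; Granite Pavilion 695.92 → $696; Harbor Plaza 2,419.32 → $2,419; Bellamy Terminal 2,415.67 → $2,416.
Totals: Ashcroft Overpass $451 + $599 = $1,050; Meridian Greenway $451 + $1,015 = $1,466; Granite Pavilion $451 + $696 = $1,147; Harbor Plaza $451 + $2,419 = $2,870; Bellamy Terminal $451 + $2,416 = $2,867.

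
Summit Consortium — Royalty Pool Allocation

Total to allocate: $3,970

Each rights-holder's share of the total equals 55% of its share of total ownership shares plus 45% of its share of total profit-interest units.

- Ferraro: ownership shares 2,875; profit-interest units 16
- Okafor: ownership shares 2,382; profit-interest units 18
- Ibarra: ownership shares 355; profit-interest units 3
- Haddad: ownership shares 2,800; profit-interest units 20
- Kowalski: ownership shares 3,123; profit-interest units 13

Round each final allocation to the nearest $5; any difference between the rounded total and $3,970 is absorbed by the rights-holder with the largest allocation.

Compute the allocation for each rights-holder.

Ferraro: $955 · Okafor: $910 · Ibarra: $145 · Haddad: $1,035 · Kowalski: $925

Totals — ownership shares 11,535, profit-interest units 70.
Blended shares (55% ownership shares + 45% profit-interest units): Ferraro 0.2399; Okafor 0.2293; Ibarra 0.0362; Haddad 0.2621; Kowalski 0.2325.
Proportional shares: Ferraro 952.56; Okafor 910.28; Ibarra 143.76; Haddad 1,040.45; Kowalski 922.94.
At nearest $5: Ferraro $955; Okafor $910; Ibarra $145; Haddad $1,040; Kowalski $925. Sum = $3,975.
Difference $3,970 − $3,975 = −$5 applied to largest allocation (Haddad): Haddad becomes $1,035.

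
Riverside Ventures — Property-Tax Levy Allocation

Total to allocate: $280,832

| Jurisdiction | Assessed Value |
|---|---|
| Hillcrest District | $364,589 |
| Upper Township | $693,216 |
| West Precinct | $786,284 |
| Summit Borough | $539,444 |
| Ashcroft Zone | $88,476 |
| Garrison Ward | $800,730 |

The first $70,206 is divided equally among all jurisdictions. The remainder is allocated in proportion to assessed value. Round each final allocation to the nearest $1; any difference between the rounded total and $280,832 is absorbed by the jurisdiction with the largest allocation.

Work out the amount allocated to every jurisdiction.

$70,206 shared equally gives $11,701 per jurisdiction.
Remainder $210,626 by assessed value (total 3,272,739): Hillcrest District 23,464.11 → $23,464; Upper Township 44,613.80 → $44,614; West Precinct 50,603.44 → $50,603; Summit Borough 34,717.38 → $34,717; Ashcroft Zone 5,694.11 → $5,694; Garrison Ward 51,533.15 → $51,533.
Rounding difference +$1 on remainder applied to Garrison Ward.
Totals: Hillcrest District $11,701 + $23,464 = $35,165; Upper Township $11,701 + $44,614 = $56,315; West Precinct $11,701 + $50,603 = $62,304; Summit Borough $11,701 + $34,717 = $46,418; Ashcroft Zone $11,701 + $5,694 = $17,395; Garrison Ward $11,701 + $51,534 = $63,235.

Hillcrest District: $35,165 · Upper Township: $56,315 · West Precinct: $62,304 · Summit Borough: $46,418 · Ashcroft Zone: $17,395 · Garrison Ward: $63,235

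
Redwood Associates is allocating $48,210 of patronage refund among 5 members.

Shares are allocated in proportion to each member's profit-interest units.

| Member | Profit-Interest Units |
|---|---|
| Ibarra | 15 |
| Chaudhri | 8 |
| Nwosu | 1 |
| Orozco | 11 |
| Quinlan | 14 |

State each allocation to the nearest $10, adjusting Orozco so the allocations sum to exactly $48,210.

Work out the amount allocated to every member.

Ibarra: $14,760 | Chaudhri: $7,870 | Nwosu: $980 | Orozco: $10,830 | Quinlan: $13,770

Total profit-interest units = 49.
Proportional shares: Ibarra 15/49 × $48,210 = 14,758.16; Chaudhri 8/49 × $48,210 = 7,871.02; Nwosu 1/49 × $48,210 = 983.88; Orozco 11/49 × $48,210 = 10,822.65; Quinlan 14/49 × $48,210 = 13,774.29.
At nearest $10: Ibarra $14,760; Chaudhri $7,870; Nwosu $980; Orozco $10,820; Quinlan $13,770. Sum = $48,200.
Difference $48,210 − $48,200 = +$10 applied to Orozco: Orozco becomes $10,830.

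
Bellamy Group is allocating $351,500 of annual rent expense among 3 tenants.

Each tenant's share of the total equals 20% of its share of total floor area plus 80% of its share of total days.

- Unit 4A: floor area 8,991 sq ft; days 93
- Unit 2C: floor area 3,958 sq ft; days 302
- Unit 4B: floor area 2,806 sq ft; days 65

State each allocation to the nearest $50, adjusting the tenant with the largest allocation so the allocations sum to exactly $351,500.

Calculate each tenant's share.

Unit 4A: $96,950 · Unit 2C: $202,300 · Unit 4B: $52,250

Totals — floor area 15,755, days 460.
Combined weights (20% floor area + 80% days): Unit 4A 0.2759; Unit 2C 0.5755; Unit 4B 0.1487.
Proportional shares: Unit 4A 96,969.83; Unit 2C 202,274.81; Unit 4B 52,255.37.
After rounding ($50): Unit 4A $96,950; Unit 2C $202,250; Unit 4B $52,250. Sum = $351,450.
Difference $351,500 − $351,450 = +$50 applied to largest allocation (Unit 2C): Unit 2C becomes $202,300.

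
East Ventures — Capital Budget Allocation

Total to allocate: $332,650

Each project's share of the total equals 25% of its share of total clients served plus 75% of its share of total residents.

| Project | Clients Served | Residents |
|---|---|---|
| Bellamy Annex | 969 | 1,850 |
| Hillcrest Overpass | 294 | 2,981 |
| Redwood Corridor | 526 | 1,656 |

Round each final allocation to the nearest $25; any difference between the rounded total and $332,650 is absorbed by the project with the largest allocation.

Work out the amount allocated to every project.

Totals — clients served 1,789, residents 6,487.
Combined weights (25% clients served + 75% residents): Bellamy Annex 0.3493; Hillcrest Overpass 0.3857; Redwood Corridor 0.2650.
Unrounded shares: Bellamy Annex 116,194.70; Hillcrest Overpass 128,314.83; Redwood Corridor 88,140.47.
At nearest $25: Bellamy Annex $116,200; Hillcrest Overpass $128,325; Redwood Corridor $88,150. Sum = $332,675.
Difference $332,650 − $332,675 = −$25 applied to largest allocation (Hillcrest Overpass): Hillcrest Overpass becomes $128,300.

Bellamy Annex: $116,200 | Hillcrest Overpass: $128,300 | Redwood Corridor: $88,150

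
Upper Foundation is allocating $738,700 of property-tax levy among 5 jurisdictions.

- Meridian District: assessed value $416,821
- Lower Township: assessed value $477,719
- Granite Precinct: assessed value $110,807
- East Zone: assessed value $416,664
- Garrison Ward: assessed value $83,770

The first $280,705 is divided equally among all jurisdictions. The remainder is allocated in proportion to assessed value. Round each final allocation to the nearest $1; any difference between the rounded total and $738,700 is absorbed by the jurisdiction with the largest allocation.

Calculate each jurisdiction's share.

Meridian District: $182,920 | Lower Township: $201,443 | Granite Precinct: $89,844 | East Zone: $182,873 | Garrison Ward: $81,620

$280,705 shared equally gives $56,141 per jurisdiction.
Remainder $457,995 by assessed value (total 1,505,781): Meridian District 126,779.35 → $126,779; Lower Township 145,301.95 → $145,302; Granite Precinct 33,702.81 → $33,703; East Zone 126,731.60 → $126,732; Garrison Ward 25,479.30 → $25,479.
Totals: Meridian District $56,141 + $126,779 = $182,920; Lower Township $56,141 + $145,302 = $201,443; Granite Precinct $56,141 + $33,703 = $89,844; East Zone $56,141 + $126,732 = $182,873; Garrison Ward $56,141 + $25,479 = $81,620.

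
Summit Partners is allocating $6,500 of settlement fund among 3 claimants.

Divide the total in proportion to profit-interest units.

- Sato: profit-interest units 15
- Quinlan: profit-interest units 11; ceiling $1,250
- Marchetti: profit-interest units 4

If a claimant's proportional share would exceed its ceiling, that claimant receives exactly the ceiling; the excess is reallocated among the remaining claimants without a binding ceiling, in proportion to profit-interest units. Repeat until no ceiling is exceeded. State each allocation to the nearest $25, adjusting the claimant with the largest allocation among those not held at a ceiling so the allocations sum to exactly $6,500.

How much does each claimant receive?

Sato: $4,150; Quinlan: $1,250; Marchetti: $1,100

Combined profit-interest units = 30.
Unconstrained shares: Sato 3,250.00; Quinlan 2,383.33; Marchetti 866.67.
Held at cap: Quinlan ($1,250); remaining pool $5,250 reallocated over remaining profit-interest units 19.
Redistributed shares: Sato 4,144.74 → $4,150; Marchetti 1,105.26 → $1,100.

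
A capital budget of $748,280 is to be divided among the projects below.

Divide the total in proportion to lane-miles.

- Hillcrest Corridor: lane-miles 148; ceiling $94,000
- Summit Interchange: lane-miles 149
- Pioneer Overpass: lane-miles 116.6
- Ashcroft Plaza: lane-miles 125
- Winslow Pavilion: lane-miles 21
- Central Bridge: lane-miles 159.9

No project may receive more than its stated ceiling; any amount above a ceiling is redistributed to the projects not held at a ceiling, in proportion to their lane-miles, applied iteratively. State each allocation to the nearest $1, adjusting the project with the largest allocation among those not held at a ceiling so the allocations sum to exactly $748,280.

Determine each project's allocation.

Hillcrest Corridor: $94,000; Summit Interchange: $170,582; Pioneer Overpass: $133,489; Ashcroft Plaza: $143,106; Winslow Pavilion: $24,042; Central Bridge: $183,061

Lane-miles total: 719.5.
Pro-rata shares before constraints: Hillcrest Corridor 153,920.00; Summit Interchange 154,960.00; Pioneer Overpass 121,264.00; Ashcroft Plaza 130,000.00; Winslow Pavilion 21,840.00; Central Bridge 166,296.00.
Capped: Hillcrest Corridor ($94,000); remaining pool $654,280 reallocated over remaining lane-miles 571.5.
Shares after redistribution: Summit Interchange 170,582.19 → $170,582; Pioneer Overpass 133,489.15 → $133,489; Ashcroft Plaza 143,105.86 → $143,106; Winslow Pavilion 24,041.78 → $24,042; Central Bridge 183,061.02 → $183,061.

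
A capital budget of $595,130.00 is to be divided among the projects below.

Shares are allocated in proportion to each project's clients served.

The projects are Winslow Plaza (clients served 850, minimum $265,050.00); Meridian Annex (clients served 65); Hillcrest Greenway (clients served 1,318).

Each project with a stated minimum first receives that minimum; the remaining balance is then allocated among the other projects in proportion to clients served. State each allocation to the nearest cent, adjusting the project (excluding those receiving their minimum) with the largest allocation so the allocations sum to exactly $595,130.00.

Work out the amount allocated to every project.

Winslow Plaza: $265,050.00 · Meridian Annex: $15,513.52 · Hillcrest Greenway: $314,566.48

Minimums first: Winslow Plaza $265,050.00. Residual $330,080.00.
Residual split over remaining clients served 1,383: Meridian Annex 15,513.5213 → $15,513.52; Hillcrest Greenway 314,566.4787 → $314,566.48.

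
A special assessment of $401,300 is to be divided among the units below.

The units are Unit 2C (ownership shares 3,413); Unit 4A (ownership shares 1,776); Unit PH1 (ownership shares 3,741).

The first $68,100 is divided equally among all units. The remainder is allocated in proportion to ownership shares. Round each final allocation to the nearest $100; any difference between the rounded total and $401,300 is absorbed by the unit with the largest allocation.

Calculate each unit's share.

First tranche $68,100 split equally: $22,700 each.
Remainder $333,200 by ownership shares (total 8,930): Unit 2C 127,347.32 → $127,300; Unit 4A 66,266.88 → $66,300; Unit PH1 139,585.80 → $139,600.
Totals: Unit 2C $22,700 + $127,300 = $150,000; Unit 4A $22,700 + $66,300 = $89,000; Unit PH1 $22,700 + $139,600 = $162,300.

Unit 2C: $150,000 | Unit 4A: $89,000 | Unit PH1: $162,300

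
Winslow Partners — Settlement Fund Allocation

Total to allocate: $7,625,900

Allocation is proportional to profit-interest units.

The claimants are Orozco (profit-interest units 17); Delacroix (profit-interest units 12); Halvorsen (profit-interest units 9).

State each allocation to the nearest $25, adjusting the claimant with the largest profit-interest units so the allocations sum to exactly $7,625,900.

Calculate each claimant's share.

Orozco: $3,411,600; Delacroix: $2,408,175; Halvorsen: $1,806,125

Combined profit-interest units = 38.
Pro-rata amounts: Orozco 17/38 × $7,625,900 = 3,411,586.84; Delacroix 12/38 × $7,625,900 = 2,408,178.95; Halvorsen 9/38 × $7,625,900 = 1,806,134.21.
At nearest $25: Orozco $3,411,575; Delacroix $2,408,175; Halvorsen $1,806,125. Sum = $7,625,875.
Difference $7,625,900 − $7,625,875 = +$25 applied to largest profit-interest units (Orozco): Orozco becomes $3,411,600.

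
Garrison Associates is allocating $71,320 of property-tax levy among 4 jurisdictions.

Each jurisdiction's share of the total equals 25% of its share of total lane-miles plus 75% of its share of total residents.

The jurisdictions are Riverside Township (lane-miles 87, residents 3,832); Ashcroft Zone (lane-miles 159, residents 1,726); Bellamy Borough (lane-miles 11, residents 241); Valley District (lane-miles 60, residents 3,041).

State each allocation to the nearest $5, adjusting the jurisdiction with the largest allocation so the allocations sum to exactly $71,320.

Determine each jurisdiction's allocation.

Totals — lane-miles 317, residents 8,840.
Blended shares (25% lane-miles + 75% residents): Riverside Township 0.3937; Ashcroft Zone 0.2718; Bellamy Borough 0.0291; Valley District 0.3053.
Raw shares: Riverside Township 28,080.47; Ashcroft Zone 19,386.99; Bellamy Borough 2,076.97; Valley District 21,775.57.
After rounding ($5): Riverside Township $28,080; Ashcroft Zone $19,385; Bellamy Borough $2,075; Valley District $21,775. Sum = $71,315.
Difference $71,320 − $71,315 = +$5 applied to largest allocation (Riverside Township): Riverside Township becomes $28,085.

Riverside Township: $28,085 · Ashcroft Zone: $19,385 · Bellamy Borough: $2,075 · Valley District: $21,775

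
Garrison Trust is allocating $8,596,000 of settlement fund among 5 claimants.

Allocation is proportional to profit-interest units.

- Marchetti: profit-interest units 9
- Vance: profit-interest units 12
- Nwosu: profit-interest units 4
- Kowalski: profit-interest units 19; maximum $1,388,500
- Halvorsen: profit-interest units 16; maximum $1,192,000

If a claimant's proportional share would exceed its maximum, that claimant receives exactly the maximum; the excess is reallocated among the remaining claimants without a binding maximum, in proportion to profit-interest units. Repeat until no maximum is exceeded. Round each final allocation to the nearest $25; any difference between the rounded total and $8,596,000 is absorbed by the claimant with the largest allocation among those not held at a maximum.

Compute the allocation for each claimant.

Combined profit-interest units = 60.
Proportional shares (ignoring caps): Marchetti 1,289,400.00; Vance 1,719,200.00; Nwosu 573,066.67; Kowalski 2,722,066.67; Halvorsen 2,292,266.67.
Cap binds for Kowalski ($1,388,500), Halvorsen ($1,192,000); residual $6,015,500 reallocated over remaining profit-interest units 25.
Remaining shares: Marchetti 2,165,580.00 → $2,165,575; Vance 2,887,440.00 → $2,887,450; Nwosu 962,480.00 → $962,475.

Marchetti: $2,165,575; Vance: $2,887,450; Nwosu: $962,475; Kowalski: $1,388,500; Halvorsen: $1,192,000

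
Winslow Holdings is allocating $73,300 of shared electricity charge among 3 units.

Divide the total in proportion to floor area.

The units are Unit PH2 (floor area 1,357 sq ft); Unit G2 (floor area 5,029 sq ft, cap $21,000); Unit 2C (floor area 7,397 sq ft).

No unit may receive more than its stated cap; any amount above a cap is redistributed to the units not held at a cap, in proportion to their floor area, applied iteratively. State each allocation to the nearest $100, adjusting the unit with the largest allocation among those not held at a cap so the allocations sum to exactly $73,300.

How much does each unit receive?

Unit PH2: $8,100 | Unit G2: $21,000 | Unit 2C: $44,200

Combined floor area = 13,783.
Proportional shares (ignoring caps): Unit PH2 7,216.72; Unit G2 26,744.95; Unit 2C 39,338.32.
Capped: Unit G2 ($21,000); residual $52,300 reallocated over remaining floor area 8,754.
Shares after redistribution: Unit PH2 8,107.28 → $8,100; Unit 2C 44,192.72 → $44,200.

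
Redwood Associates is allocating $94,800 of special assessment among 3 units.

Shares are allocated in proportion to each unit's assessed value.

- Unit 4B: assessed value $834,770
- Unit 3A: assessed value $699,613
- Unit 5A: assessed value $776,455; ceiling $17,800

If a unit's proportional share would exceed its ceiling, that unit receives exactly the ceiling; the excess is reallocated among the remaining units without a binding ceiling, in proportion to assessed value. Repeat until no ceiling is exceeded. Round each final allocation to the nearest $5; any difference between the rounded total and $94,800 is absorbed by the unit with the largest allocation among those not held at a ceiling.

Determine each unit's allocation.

Combined assessed value = 2,310,838.
Proportional shares (ignoring caps): Unit 4B 34,245.67; Unit 3A 28,700.98; Unit 5A 31,853.35.
Held at cap: Unit 5A ($17,800); balance $77,000 reallocated over remaining assessed value 1,534,383.
Shares after redistribution: Unit 4B 41,891.29 → $41,890; Unit 3A 35,108.71 → $35,110.

Unit 4B: $41,890 · Unit 3A: $35,110 · Unit 5A: $17,800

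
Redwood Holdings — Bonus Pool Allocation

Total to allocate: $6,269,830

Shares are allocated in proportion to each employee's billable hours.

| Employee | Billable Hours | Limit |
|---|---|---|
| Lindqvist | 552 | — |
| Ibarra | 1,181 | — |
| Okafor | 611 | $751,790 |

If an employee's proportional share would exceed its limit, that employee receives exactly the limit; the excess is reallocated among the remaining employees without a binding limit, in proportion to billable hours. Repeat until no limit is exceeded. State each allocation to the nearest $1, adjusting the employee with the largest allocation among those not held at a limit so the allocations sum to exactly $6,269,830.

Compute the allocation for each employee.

Lindqvist: $1,757,622 · Ibarra: $3,760,418 · Okafor: $751,790

Total billable hours = 2,344.
Proportional shares (ignoring caps): Lindqvist 1,476,512.87; Ibarra 3,158,988.58; Okafor 1,634,328.55.
Capped: Okafor ($751,790); balance $5,518,040 reallocated over remaining billable hours 1,733.
Remaining shares: Lindqvist 1,757,621.51 → $1,757,622; Ibarra 3,760,418.49 → $3,760,418.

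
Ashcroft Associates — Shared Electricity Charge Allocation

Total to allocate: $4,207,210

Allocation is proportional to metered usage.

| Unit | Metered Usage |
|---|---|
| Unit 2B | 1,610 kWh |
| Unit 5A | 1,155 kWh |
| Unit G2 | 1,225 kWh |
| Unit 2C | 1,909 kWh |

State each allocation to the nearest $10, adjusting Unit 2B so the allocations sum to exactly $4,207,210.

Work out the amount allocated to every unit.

Unit 2B: $1,148,270 · Unit 5A: $823,750 · Unit G2: $873,680 · Unit 2C: $1,361,510

Combined metered usage = 5,899.
Raw shares: Unit 2B 1,610/5,899 × $4,207,210 = 1,148,263.79; Unit 5A 1,155/5,899 × $4,207,210 = 823,754.46; Unit G2 1,225/5,899 × $4,207,210 = 873,678.97; Unit 2C 1,909/5,899 × $4,207,210 = 1,361,512.78.
Rounded to nearest $10: Unit 2B $1,148,260; Unit 5A $823,750; Unit G2 $873,680; Unit 2C $1,361,510. Sum = $4,207,200.
Difference $4,207,210 − $4,207,200 = +$10 applied to Unit 2B: Unit 2B becomes $1,148,270.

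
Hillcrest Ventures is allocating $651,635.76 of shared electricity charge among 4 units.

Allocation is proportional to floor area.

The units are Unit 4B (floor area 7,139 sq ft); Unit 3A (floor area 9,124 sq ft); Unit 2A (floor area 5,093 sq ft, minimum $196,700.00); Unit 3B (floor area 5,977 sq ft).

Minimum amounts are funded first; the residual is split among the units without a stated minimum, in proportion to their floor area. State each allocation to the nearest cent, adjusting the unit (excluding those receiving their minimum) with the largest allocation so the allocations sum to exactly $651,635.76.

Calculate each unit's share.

Minimums first: Unit 2A $196,700.00. Balance $454,935.76.
Balance split over remaining floor area 22,240: Unit 4B 146,033.5607 → $146,033.56; Unit 3A 186,638.2138 → $186,638.21; Unit 3B 122,263.9855 → $122,263.99.

Unit 4B: $146,033.56 · Unit 3A: $186,638.21 · Unit 2A: $196,700.00 · Unit 3B: $122,263.99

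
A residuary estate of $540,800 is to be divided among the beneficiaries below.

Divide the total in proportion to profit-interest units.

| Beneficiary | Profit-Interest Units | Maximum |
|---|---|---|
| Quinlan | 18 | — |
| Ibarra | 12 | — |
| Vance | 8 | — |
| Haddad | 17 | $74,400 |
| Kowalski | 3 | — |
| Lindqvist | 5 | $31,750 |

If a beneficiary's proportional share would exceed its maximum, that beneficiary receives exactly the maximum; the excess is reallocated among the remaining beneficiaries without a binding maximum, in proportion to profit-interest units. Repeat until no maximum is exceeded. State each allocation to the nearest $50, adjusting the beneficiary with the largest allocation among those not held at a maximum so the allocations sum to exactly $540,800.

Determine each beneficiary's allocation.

Profit-interest units total: 63.
Pro-rata shares before constraints: Quinlan 154,514.29; Ibarra 103,009.52; Vance 68,673.02; Haddad 145,930.16; Kowalski 25,752.38; Lindqvist 42,920.63.
Capped: Haddad ($74,400), Lindqvist ($31,750); balance $434,650 reallocated over remaining profit-interest units 41.
Shares after redistribution: Quinlan 190,821.95 → $190,800; Ibarra 127,214.63 → $127,200; Vance 84,809.76 → $84,800; Kowalski 31,803.66 → $31,800.
Rounding difference +$50 applied to Quinlan → $190,850.

Quinlan: $190,850 | Ibarra: $127,200 | Vance: $84,800 | Haddad: $74,400 | Kowalski: $31,800 | Lindqvist: $31,750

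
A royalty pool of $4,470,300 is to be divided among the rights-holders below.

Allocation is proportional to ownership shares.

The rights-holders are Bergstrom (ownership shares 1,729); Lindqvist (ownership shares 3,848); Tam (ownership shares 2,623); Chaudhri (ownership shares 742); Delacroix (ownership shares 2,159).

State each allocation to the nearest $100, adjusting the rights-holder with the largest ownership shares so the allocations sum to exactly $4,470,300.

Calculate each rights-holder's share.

Bergstrom: $696,300 | Lindqvist: $1,549,500 | Tam: $1,056,300 | Chaudhri: $298,800 | Delacroix: $869,400

Ownership shares total: 11,101.
Unrounded shares: Bergstrom 1,729/11,101 × $4,470,300 = 696,256.98; Lindqvist 3,848/11,101 × $4,470,300 = 1,549,564.40; Tam 2,623/11,101 × $4,470,300 = 1,056,264.92; Chaudhri 742/11,101 × $4,470,300 = 298,798.54; Delacroix 2,159/11,101 × $4,470,300 = 869,415.16.
Rounded to nearest $100: Bergstrom $696,300; Lindqvist $1,549,600; Tam $1,056,300; Chaudhri $298,800; Delacroix $869,400. Sum = $4,470,400.
Difference $4,470,300 − $4,470,400 = −$100 applied to largest ownership shares (Lindqvist): Lindqvist becomes $1,549,500.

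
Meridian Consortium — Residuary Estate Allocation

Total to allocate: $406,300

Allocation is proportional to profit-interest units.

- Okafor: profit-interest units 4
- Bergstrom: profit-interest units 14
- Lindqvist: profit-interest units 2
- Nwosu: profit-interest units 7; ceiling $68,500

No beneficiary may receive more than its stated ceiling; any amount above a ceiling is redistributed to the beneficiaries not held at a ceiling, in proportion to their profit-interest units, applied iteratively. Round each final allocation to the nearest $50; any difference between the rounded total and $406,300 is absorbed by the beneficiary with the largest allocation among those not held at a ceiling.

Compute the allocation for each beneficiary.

Okafor: $67,550 · Bergstrom: $236,450 · Lindqvist: $33,800 · Nwosu: $68,500

Total profit-interest units = 27.
Proportional shares (ignoring caps): Okafor 60,192.59; Bergstrom 210,674.07; Lindqvist 30,096.30; Nwosu 105,337.04.
Cap binds for Nwosu ($68,500); remaining pool $337,800 reallocated over remaining profit-interest units 20.
Redistributed shares: Okafor 67,560.00 → $67,550; Bergstrom 236,460.00 → $236,450; Lindqvist 33,780.00 → $33,800.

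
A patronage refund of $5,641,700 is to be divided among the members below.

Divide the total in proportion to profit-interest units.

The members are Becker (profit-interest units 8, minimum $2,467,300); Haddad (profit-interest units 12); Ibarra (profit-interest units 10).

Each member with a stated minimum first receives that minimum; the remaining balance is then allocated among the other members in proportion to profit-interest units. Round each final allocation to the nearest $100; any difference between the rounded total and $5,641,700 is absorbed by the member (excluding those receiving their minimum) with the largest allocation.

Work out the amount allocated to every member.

Guaranteed amounts: Becker $2,467,300. Balance $3,174,400.
Balance split over remaining profit-interest units 22: Haddad 1,731,490.91 → $1,731,500; Ibarra 1,442,909.09 → $1,442,900.

Becker: $2,467,300 · Haddad: $1,731,500 · Ibarra: $1,442,900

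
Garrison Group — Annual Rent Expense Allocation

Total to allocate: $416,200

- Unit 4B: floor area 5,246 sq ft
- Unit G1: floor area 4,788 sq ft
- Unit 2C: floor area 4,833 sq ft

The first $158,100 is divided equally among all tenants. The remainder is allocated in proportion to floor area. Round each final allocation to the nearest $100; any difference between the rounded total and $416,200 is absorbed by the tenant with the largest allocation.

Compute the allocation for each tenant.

Unit 4B: $143,800 | Unit G1: $135,800 | Unit 2C: $136,600

$158,100 shared equally gives $52,700 per tenant.
Remainder $258,100 by floor area (total 14,867): Unit 4B 91,073.69 → $91,100; Unit G1 83,122.54 → $83,100; Unit 2C 83,903.77 → $83,900.
Totals: Unit 4B $52,700 + $91,100 = $143,800; Unit G1 $52,700 + $83,100 = $135,800; Unit 2C $52,700 + $83,900 = $136,600.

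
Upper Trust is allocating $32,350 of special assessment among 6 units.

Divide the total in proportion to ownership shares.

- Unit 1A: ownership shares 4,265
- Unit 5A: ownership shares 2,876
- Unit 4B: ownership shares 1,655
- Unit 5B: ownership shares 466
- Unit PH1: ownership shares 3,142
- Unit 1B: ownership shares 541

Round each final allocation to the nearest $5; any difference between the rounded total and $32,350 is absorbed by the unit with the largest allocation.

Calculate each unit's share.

Unit 1A: $10,665; Unit 5A: $7,185; Unit 4B: $4,135; Unit 5B: $1,165; Unit PH1: $7,850; Unit 1B: $1,350

Combined ownership shares = 12,945.
Unrounded shares: Unit 1A 4,265/12,945 × $32,350 = 10,658.38; Unit 5A 2,876/12,945 × $32,350 = 7,187.22; Unit 4B 1,655/12,945 × $32,350 = 4,135.90; Unit 5B 466/12,945 × $32,350 = 1,164.55; Unit PH1 3,142/12,945 × $32,350 = 7,851.97; Unit 1B 541/12,945 × $32,350 = 1,351.98.
At nearest $5: Unit 1A $10,660; Unit 5A $7,185; Unit 4B $4,135; Unit 5B $1,165; Unit PH1 $7,850; Unit 1B $1,350. Sum = $32,345.
Difference $32,350 − $32,345 = +$5 applied to largest allocation (Unit 1A): Unit 1A becomes $10,665.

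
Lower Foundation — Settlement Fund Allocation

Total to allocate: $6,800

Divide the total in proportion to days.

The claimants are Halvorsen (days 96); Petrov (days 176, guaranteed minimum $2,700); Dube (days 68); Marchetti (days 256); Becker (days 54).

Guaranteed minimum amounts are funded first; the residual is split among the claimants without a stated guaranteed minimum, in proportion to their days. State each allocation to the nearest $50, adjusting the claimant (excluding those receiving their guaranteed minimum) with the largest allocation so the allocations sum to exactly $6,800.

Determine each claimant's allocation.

Minimums first: Petrov $2,700. Balance $4,100.
Balance split over remaining days 474: Halvorsen 830.38 → $850; Dube 588.19 → $600; Marchetti 2,214.35 → $2,200; Becker 467.09 → $450.

Halvorsen: $850 · Petrov: $2,700 · Dube: $600 · Marchetti: $2,200 · Becker: $450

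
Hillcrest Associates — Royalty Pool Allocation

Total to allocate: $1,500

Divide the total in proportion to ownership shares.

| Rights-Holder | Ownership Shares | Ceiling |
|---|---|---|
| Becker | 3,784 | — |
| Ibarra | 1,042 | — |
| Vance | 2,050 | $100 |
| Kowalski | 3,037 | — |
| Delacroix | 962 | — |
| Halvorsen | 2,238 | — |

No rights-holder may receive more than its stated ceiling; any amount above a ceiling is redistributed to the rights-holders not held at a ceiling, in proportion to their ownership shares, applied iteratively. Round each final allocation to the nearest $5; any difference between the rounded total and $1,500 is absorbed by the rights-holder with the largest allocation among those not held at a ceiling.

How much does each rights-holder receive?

Sum of ownership shares: 13,113.
Unconstrained shares: Becker 432.85; Ibarra 119.19; Vance 234.50; Kowalski 347.40; Delacroix 110.04; Halvorsen 256.01.
Capped: Vance ($100); residual $1,400 reallocated over remaining ownership shares 11,063.
Shares after redistribution: Becker 478.86 → $480; Ibarra 131.86 → $130; Kowalski 384.33 → $385; Delacroix 121.74 → $120; Halvorsen 283.21 → $285.

Becker: $480 | Ibarra: $130 | Vance: $100 | Kowalski: $385 | Delacroix: $120 | Halvorsen: $285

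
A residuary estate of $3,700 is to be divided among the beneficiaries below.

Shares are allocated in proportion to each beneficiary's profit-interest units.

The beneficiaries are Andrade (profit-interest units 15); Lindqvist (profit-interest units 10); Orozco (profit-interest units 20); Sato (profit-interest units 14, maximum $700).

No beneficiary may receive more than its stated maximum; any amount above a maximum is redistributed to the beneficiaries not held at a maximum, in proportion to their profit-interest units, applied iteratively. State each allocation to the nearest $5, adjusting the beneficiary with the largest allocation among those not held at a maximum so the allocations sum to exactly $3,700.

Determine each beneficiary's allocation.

Andrade: $1,000; Lindqvist: $665; Orozco: $1,335; Sato: $700

Profit-interest units total: 59.
Unconstrained shares: Andrade 940.68; Lindqvist 627.12; Orozco 1,254.24; Sato 877.97.
Held at cap: Sato ($700); remaining pool $3,000 reallocated over remaining profit-interest units 45.
Shares after redistribution: Andrade 1,000.00 → $1,000; Lindqvist 666.67 → $665; Orozco 1,333.33 → $1,335.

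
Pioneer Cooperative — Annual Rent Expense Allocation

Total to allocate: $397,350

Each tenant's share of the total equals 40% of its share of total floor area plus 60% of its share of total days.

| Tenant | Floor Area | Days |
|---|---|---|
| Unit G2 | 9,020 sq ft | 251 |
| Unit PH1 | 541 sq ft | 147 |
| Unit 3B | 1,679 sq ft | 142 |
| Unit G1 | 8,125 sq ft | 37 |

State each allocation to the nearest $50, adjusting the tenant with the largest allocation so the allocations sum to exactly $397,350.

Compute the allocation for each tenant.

Unit G2: $177,750 | Unit PH1: $65,200 | Unit 3B: $72,450 | Unit G1: $81,950

Totals — floor area 19,365, days 577.
Composite weights (40% floor area + 60% days): Unit G2 0.4473; Unit PH1 0.1640; Unit 3B 0.1823; Unit G1 0.2063.
Proportional shares: Unit G2 177,742.89; Unit PH1 65,179.08; Unit 3B 72,453.37; Unit G1 81,974.67.
At nearest $50: Unit G2 $177,750; Unit PH1 $65,200; Unit 3B $72,450; Unit G1 $81,950. Sum = $397,350.
Rounded total matches; no reconciliation needed.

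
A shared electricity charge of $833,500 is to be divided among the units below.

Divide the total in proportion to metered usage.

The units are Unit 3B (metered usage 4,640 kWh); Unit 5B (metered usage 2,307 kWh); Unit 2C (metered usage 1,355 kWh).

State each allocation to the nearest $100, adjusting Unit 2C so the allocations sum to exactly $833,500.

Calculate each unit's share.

Unit 3B: $465,800 | Unit 5B: $231,600 | Unit 2C: $136,100

Total metered usage = 8,302.
Proportional shares: Unit 3B 4,640/8,302 × $833,500 = 465,844.37; Unit 5B 2,307/8,302 × $833,500 = 231,617.02; Unit 2C 1,355/8,302 × $833,500 = 136,038.61.
Rounded to nearest $100: Unit 3B $465,800; Unit 5B $231,600; Unit 2C $136,000. Sum = $833,400.
Difference $833,500 − $833,400 = +$100 applied to Unit 2C: Unit 2C becomes $136,100.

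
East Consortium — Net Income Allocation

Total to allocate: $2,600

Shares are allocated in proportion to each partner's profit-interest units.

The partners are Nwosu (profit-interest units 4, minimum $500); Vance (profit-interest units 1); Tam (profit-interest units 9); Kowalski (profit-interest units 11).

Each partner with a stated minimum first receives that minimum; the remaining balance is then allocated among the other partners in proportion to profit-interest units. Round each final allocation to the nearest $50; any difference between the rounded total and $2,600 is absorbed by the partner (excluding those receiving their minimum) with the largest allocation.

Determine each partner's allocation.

Fund the minimums — Nwosu $500. Balance $2,100.
Balance split over remaining profit-interest units 21: Vance 100.00 → $100; Tam 900.00 → $900; Kowalski 1,100.00 → $1,100.

Nwosu: $500; Vance: $100; Tam: $900; Kowalski: $1,100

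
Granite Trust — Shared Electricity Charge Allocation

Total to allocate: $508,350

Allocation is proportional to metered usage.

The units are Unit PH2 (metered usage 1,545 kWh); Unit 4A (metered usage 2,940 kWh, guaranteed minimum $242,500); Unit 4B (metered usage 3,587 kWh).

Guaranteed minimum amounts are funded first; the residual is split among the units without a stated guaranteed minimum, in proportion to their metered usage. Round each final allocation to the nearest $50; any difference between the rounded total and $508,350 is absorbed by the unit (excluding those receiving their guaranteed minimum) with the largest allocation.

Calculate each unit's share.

Fund the minimums — Unit 4A $242,500. Remaining pool $265,850.
Remaining pool split over remaining metered usage 5,132: Unit PH2 80,034.73 → $80,050; Unit 4B 185,815.27 → $185,800.

Unit PH2: $80,050; Unit 4A: $242,500; Unit 4B: $185,800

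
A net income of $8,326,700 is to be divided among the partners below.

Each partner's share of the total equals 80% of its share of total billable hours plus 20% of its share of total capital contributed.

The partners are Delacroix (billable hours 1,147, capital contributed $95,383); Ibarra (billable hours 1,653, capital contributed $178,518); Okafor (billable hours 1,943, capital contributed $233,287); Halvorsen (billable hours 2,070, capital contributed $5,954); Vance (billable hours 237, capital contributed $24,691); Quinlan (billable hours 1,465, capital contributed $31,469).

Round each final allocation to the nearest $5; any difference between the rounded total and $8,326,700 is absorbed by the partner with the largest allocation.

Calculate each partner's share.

Billable hours total 8,515; capital contributed total 569,302.
Composite weights (80% billable hours + 20% capital contributed): Delacroix 0.1413; Ibarra 0.2180; Okafor 0.2645; Halvorsen 0.1966; Vance 0.0309; Quinlan 0.1487.
Proportional shares: Delacroix 1,176,325.60; Ibarra 1,815,362.99; Okafor 2,202,444.55; Halvorsen 1,636,796.18; Vance 257,634.09; Quinlan 1,238,136.59.
After rounding ($5): Delacroix $1,176,325; Ibarra $1,815,365; Okafor $2,202,445; Halvorsen $1,636,795; Vance $257,635; Quinlan $1,238,135. Sum = $8,326,700.
Sum already equals the total — no adjustment.

Delacroix: $1,176,325; Ibarra: $1,815,365; Okafor: $2,202,445; Halvorsen: $1,636,795; Vance: $257,635; Quinlan: $1,238,135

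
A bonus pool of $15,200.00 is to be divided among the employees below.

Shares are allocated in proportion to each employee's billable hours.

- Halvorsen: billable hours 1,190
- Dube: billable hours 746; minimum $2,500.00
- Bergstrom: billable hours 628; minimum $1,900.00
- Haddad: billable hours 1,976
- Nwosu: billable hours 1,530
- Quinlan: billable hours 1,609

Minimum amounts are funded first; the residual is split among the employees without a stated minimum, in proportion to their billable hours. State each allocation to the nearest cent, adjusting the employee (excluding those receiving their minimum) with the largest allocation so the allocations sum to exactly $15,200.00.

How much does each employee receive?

Minimums first: Dube $2,500.00; Bergstrom $1,900.00. Balance $10,800.00.
Balance split over remaining billable hours 6,305: Halvorsen 2,038.3822 → $2,038.38; Haddad 3,384.7423 → $3,384.74; Nwosu 2,620.7772 → $2,620.78; Quinlan 2,756.0983 → $2,756.10.

Halvorsen: $2,038.38; Dube: $2,500.00; Bergstrom: $1,900.00; Haddad: $3,384.74; Nwosu: $2,620.78; Quinlan: $2,756.10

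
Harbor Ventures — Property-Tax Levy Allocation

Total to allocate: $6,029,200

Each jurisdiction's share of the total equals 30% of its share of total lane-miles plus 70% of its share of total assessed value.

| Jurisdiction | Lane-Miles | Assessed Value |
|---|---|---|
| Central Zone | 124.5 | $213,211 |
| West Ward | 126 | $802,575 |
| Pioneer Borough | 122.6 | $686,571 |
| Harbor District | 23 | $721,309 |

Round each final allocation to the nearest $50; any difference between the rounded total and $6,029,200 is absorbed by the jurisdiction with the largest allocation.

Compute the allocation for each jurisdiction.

Central Zone: $939,800; West Ward: $1,972,900; Pioneer Borough: $1,755,400; Harbor District: $1,361,100

Lane-miles total 396.1; assessed value total 2,423,666.
Combined weights (30% lane-miles + 70% assessed value): Central Zone 0.1559; West Ward 0.3272; Pioneer Borough 0.2911; Harbor District 0.2257.
Pro-rata amounts: Central Zone 939,793.64; West Ward 1,972,929.65; Pioneer Borough 1,755,400.77; Harbor District 1,361,075.94.
Rounded to nearest $50: Central Zone $939,800; West Ward $1,972,950; Pioneer Borough $1,755,400; Harbor District $1,361,100. Sum = $6,029,250.
Difference $6,029,200 − $6,029,250 = −$50 applied to largest allocation (West Ward): West Ward becomes $1,972,900.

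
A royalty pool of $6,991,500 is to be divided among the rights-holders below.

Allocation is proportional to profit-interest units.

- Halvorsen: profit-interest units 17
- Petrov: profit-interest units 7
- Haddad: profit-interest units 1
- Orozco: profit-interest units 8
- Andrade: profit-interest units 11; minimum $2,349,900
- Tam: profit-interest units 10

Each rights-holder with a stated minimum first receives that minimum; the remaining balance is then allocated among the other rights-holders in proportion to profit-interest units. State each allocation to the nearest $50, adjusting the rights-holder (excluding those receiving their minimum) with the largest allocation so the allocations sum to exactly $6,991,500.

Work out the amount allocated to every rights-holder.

Halvorsen: $1,835,050; Petrov: $755,600; Haddad: $107,950; Orozco: $863,550; Andrade: $2,349,900; Tam: $1,079,450

Fund the minimums — Andrade $2,349,900. Residual $4,641,600.
Residual split over remaining profit-interest units 43: Halvorsen 1,835,051.16 → $1,835,050; Petrov 755,609.30 → $755,600; Haddad 107,944.19 → $107,950; Orozco 863,553.49 → $863,550; Tam 1,079,441.86 → $1,079,450.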